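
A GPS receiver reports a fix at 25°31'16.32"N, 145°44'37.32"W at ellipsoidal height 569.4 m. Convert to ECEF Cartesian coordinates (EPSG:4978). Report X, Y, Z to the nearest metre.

X -4760709 m, Y -3242218 m, Z 2731535 m

WGS84: a = 6378137 m, e² = 0.006694380; N(φ) = a/√(1−e²sin²φ) = 6382103.627 m.
X = (N+h)·cosφ·cosλ = -4760709.259 m; Y = (N+h)·cosφ·sinλ = -3242217.758 m; Z = (N(1−e²)+h)·sinφ = 2731535.448 m.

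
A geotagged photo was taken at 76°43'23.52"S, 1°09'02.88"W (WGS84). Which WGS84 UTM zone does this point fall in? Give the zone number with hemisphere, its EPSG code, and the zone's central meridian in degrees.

UTM zone = ⌊(λ + 180)/6⌋ + 1; -1.1508° ∈ [-6°, 0°) → zone 30.
Hemisphere: S (φ < 0).
Central meridian λ₀ = 6×30 − 183 = -3°.
EPSG code: 32730.

Zone 30S (EPSG:32730), central meridian -3°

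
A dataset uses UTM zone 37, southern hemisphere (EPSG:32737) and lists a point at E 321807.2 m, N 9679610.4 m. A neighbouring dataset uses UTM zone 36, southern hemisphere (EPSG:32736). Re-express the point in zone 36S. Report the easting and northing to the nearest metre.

E 989113 m, N 9678786 m

UTM 37S → geographic: φ = -2.89750005°, λ = 37.39679971°.
UTM 36S (λ₀ = 33°) forward: E = 989113.477 m, N = 9678786.369 m.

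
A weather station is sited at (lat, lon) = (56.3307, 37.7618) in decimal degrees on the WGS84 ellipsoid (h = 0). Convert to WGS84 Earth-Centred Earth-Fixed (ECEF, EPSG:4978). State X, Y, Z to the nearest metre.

WGS84: a = 6378137 m, e² = 0.006694380; N(φ) = a/√(1−e²sin²φ) = 6392975.729 m.
X = (N+h)·cosφ·cosλ = 2801959.821 m; Y = (N+h)·cosφ·sinλ = 2170432.256 m; Z = (N(1−e²)+h)·sinφ = 5284944.477 m.

X 2801960 m, Y 2170432 m, Z 5284944 m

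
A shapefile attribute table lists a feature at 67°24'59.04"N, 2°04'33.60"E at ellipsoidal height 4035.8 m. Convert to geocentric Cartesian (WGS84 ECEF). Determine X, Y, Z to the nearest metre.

X 2456359 m, Y 89040 m, Z 5870129 m

WGS84: a = 6378137 m, e² = 0.006694380; N(φ) = a/√(1−e²sin²φ) = 6396415.589 m.
X = (N+h)·cosφ·cosλ = 2456358.808 m; Y = (N+h)·cosφ·sinλ = 89040.304 m; Z = (N(1−e²)+h)·sinφ = 5870129.310 m.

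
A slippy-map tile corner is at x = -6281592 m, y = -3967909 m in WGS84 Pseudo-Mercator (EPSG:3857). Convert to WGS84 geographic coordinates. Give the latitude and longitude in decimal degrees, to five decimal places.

lat -33.54530°, lon -56.42850°

R = 6378137 m. λ = x/R = -56.42850102°.
φ = 2·arctan(exp(y/R)) − 90° = 2·arctan(0.53681) − 90° = -33.54529911°.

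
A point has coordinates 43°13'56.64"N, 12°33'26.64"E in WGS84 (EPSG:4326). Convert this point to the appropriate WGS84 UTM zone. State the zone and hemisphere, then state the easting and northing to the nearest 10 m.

Longitude 12.5574° lies in the 6° band [12°, 18°), giving zone 33; latitude is north of the equator, so 33N.
Zone 33 central meridian λ₀ = 6×33 − 183 = 15°; Δλ = -2.4426°.
Transverse Mercator on WGS84 with k₀ = 0.9996 gives E = 301655.888 m, N = 4789519.758 m.

Zone 33N: E 301660 m, N 4789520 m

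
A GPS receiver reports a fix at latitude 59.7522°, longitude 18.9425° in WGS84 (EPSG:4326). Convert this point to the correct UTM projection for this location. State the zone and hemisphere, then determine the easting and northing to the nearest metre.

Zone 34N: E 384393 m, N 6625608 m

Longitude 18.9425° lies in the 6° band [18°, 24°), giving zone 34; latitude is north of the equator, so 34N.
Zone 34 central meridian λ₀ = 6×34 − 183 = 21°; Δλ = -2.0575°.
Transverse Mercator on WGS84 with k₀ = 0.9996 gives E = 384392.502 m, N = 6625608.221 m.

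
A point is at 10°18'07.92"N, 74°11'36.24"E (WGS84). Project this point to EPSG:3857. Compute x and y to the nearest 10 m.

x 8259170 m, y 1153070 m

Web Mercator is spherical with R = a = 6378137 m.
x = R·λ = 6378137 × 1.294919113 = 8259171.508 m.
y = R·ln tan(π/4 + φ/2) = 6378137 × 0.180784097 = 1153065.741 m.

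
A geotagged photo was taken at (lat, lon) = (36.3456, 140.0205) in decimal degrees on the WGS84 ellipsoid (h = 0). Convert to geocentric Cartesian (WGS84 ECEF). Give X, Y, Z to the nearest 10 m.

X -3941230 m, Y 3304680 m, Z 3759150 m

WGS84: a = 6378137 m, e² = 0.006694380; N(φ) = a/√(1−e²sin²φ) = 6385648.799 m.
X = (N+h)·cosφ·cosλ = -3941228.544 m; Y = (N+h)·cosφ·sinλ = 3304681.132 m; Z = (N(1−e²)+h)·sinφ = 3759148.126 m.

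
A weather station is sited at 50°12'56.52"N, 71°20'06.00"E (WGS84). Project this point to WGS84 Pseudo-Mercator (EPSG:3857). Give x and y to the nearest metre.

Web Mercator is spherical with R = a = 6378137 m.
x = R·λ = 6378137 × 1.245030622 = 7940975.876 m.
y = R·ln tan(π/4 + φ/2) = 6378137 × 1.016553175 = 6483715.420 m.

x 7940976 m, y 6483715 m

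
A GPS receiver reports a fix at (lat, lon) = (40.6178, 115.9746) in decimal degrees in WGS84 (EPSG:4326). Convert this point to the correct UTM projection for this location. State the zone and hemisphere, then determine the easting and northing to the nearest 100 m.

Longitude 115.9746° lies in the 6° band [114°, 120°), giving zone 50; latitude is north of the equator, so 50N.
Zone 50 central meridian λ₀ = 6×50 − 183 = 117°; Δλ = -1.0254°.
Transverse Mercator on WGS84 with k₀ = 0.9996 gives E = 413265.351 m, N = 4496835.943 m.

Zone 50N: E 413300 m, N 4496800 m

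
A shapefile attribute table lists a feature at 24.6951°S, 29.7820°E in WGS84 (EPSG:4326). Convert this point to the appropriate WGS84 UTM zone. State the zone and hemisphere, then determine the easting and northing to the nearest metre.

Longitude 29.7820° lies in the 6° band [24°, 30°), giving zone 35; latitude is south of the equator, so 35S.
Zone 35 central meridian λ₀ = 6×35 − 183 = 27°; Δλ = +2.7820°.
Transverse Mercator on WGS84 with k₀ = 0.9996 gives E = 781492.126 m, N = 7265956.055 m.

Zone 35S: E 781492 m, N 7265956 m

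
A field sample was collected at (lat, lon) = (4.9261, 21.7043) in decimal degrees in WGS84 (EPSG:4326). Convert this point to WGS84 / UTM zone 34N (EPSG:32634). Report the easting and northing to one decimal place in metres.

Zone 34 central meridian λ₀ = 6×34 − 183 = 21°; Δλ = +0.7043°.
Transverse Mercator on WGS84 with k₀ = 0.9996 gives E = 578085.354 m, N = 544536.726 m.

E 578085.4 m, N 544536.7 m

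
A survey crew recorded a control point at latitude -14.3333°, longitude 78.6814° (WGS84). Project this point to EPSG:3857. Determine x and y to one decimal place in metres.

Web Mercator is spherical with R = a = 6378137 m.
x = R·λ = 6378137 × 1.373249490 = 8758773.383 m.
y = R·ln tan(π/4 + φ/2) = 6378137 × -0.252814130 = -1612483.159 m.

x 8758773.4 m, y -1612483.2 m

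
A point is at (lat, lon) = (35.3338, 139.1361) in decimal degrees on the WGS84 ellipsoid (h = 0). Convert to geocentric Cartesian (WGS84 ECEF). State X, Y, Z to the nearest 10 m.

WGS84: a = 6378137 m, e² = 0.006694380; N(φ) = a/√(1−e²sin²φ) = 6385289.687 m.
X = (N+h)·cosφ·cosλ = -3939462.420 m; Y = (N+h)·cosφ·sinλ = 3408127.199 m; Z = (N(1−e²)+h)·sinφ = 3668140.508 m.

X -3939460 m, Y 3408130 m, Z 3668140 m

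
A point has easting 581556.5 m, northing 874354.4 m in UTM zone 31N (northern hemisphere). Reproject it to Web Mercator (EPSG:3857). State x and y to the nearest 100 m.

Unproject from UTM 31N (λ₀ = 3°) → φ = 7.90940028°, λ = 3.73990023°.
Web Mercator (R = 6378137 m): x = 416323.790 m, y = 883280.247 m.

x 416300 m, y 883300 m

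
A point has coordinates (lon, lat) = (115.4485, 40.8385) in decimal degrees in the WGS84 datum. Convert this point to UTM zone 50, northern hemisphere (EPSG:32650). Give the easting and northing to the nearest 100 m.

E 369200 m, N 4522000 m

Zone 50 central meridian λ₀ = 6×50 − 183 = 117°; Δλ = -1.5515°.
Transverse Mercator on WGS84 with k₀ = 0.9996 gives E = 369196.152 m, N = 4521987.546 m.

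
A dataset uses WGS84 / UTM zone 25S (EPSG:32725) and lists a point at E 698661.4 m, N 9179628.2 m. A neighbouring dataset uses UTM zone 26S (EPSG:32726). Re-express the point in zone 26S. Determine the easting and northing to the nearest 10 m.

E 36130 m, N 9177830 m

UTM 25S → geographic: φ = -7.41810017°, λ = -31.20000034°.
UTM 26S (λ₀ = -27°) forward: E = 36126.365 m, N = 9177833.135 m.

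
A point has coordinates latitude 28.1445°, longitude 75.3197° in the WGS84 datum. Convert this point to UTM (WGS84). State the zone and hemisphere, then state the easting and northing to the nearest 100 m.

Zone 43N: E 531400 m, N 3113300 m

Longitude 75.3197° lies in the 6° band [72°, 78°), giving zone 43; latitude is north of the equator, so 43N.
Zone 43 central meridian λ₀ = 6×43 − 183 = 75°; Δλ = +0.3197°.
Transverse Mercator on WGS84 with k₀ = 0.9996 gives E = 531391.771 m, N = 3113250.856 m.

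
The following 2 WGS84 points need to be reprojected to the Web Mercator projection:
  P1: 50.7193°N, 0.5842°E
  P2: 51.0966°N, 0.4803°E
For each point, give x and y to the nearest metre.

P1: x 65033 m, y 6571791 m; P2: x 53467 m, y 6638399 m

Web Mercator: x = R·λ, y = R·ln tan(π/4+φ/2), R = 6378137 m.
P1 (50.7193°, 0.5842°) → (65032.847, 6571790.540) m.
P2 (51.0966°, 0.4803°) → (53466.751, 6638398.965) m.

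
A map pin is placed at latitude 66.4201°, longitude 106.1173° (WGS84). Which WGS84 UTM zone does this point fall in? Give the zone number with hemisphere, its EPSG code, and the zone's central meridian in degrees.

UTM zone = ⌊(λ + 180)/6⌋ + 1; 106.1173° ∈ [102°, 108°) → zone 48.
Hemisphere: N (φ ≥ 0).
Central meridian λ₀ = 6×48 − 183 = 105°.
EPSG code: 32648.

Zone 48N (EPSG:32648), central meridian 105°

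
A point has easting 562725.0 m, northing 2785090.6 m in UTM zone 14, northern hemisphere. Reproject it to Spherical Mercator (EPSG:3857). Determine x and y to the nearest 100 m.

x -10951300 m, y 2897900 m

Unproject from UTM 14N (λ₀ = -99°) → φ = 25.18060043°, λ = -98.37749955°.
Web Mercator (R = 6378137 m): x = -10951333.156 m, y = 2897943.673 m.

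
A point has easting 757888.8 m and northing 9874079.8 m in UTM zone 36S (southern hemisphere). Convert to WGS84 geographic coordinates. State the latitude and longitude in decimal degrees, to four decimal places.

Zone 36S: λ₀ = 33°, k₀ = 0.9996, false easting 500000 m, false northing 10000000 m.
Meridian distance M = (N − FN)/k₀ = -125970.6 m.
Inverse transverse Mercator on WGS84 gives φ = -1.13830030°, λ = 35.31740007°.

lat -1.1383°, lon 35.3174°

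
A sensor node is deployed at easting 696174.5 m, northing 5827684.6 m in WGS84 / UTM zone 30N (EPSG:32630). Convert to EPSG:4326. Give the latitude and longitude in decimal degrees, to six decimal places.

Zone 30N: λ₀ = -3°, k₀ = 0.9996, false easting 500000 m.
Meridian distance M = (N − FN)/k₀ = 5830016.6 m.
Inverse transverse Mercator on WGS84 gives φ = 52.56380005°, λ = -0.10559974°.

lat 52.563800°, lon -0.105600°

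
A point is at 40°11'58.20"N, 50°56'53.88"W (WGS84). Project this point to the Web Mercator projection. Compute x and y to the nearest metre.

Web Mercator is spherical with R = a = 6378137 m.
x = R·λ = 6378137 × -0.889215583 = -5671538.813 m.
y = R·ln tan(π/4 + φ/2) = 6378137 × 0.767461654 = 4894975.568 m.

x -5671539 m, y 4894976 m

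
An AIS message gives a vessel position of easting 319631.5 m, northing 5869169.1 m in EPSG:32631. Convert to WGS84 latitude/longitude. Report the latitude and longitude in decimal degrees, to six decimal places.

Zone 31N: λ₀ = 3°, k₀ = 0.9996, false easting 500000 m.
Meridian distance M = (N − FN)/k₀ = 5871517.7 m.
Inverse transverse Mercator on WGS84 gives φ = 52.94179995°, λ = 0.31569991°.

lat 52.941800°, lon 0.315700°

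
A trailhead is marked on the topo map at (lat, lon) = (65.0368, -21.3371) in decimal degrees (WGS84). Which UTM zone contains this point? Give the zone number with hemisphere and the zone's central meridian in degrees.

Zone 27N, central meridian -21°

UTM zone = ⌊(λ + 180)/6⌋ + 1; -21.3371° ∈ [-24°, -18°) → zone 27.
Hemisphere: N (φ ≥ 0).
Central meridian λ₀ = 6×27 − 183 = -21°.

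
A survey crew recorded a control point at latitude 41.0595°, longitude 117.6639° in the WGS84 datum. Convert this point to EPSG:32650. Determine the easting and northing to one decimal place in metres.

Zone 50 central meridian λ₀ = 6×50 − 183 = 117°; Δλ = +0.6639°.
Transverse Mercator on WGS84 with k₀ = 0.9996 gives E = 555784.939 m, N = 4545574.455 m.

E 555784.9 m, N 4545574.5 m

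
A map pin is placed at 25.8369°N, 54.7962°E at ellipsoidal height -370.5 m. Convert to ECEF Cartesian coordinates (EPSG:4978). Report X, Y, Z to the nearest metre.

WGS84: a = 6378137 m, e² = 0.006694380; N(φ) = a/√(1−e²sin²φ) = 6382195.678 m.
X = (N+h)·cosφ·cosλ = 3311273.362 m; Y = (N+h)·cosφ·sinλ = 4693368.344 m; Z = (N(1−e²)+h)·sinφ = 2762648.631 m.

X 3311273 m, Y 4693368 m, Z 2762649 m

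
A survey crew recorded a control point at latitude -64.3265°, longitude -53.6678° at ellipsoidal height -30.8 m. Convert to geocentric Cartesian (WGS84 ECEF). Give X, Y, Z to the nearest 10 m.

X 1641610 m, Y -2232150 m, Z -5725550 m

WGS84: a = 6378137 m, e² = 0.006694380; N(φ) = a/√(1−e²sin²φ) = 6395549.732 m.
X = (N+h)·cosφ·cosλ = 1641610.280 m; Y = (N+h)·cosφ·sinλ = -2232151.271 m; Z = (N(1−e²)+h)·sinφ = -5725549.788 m.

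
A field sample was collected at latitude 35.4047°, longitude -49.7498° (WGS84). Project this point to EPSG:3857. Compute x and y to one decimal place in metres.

Web Mercator is spherical with R = a = 6378137 m.
x = R·λ = 6378137 × -0.868297812 = -5538122.403 m.
y = R·ln tan(π/4 + φ/2) = 6378137 × 0.661480801 = 4219015.170 m.

x -5538122.4 m, y 4219015.2 m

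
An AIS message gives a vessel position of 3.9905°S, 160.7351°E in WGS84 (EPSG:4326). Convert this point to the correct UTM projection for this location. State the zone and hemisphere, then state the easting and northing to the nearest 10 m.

Longitude 160.7351° lies in the 6° band [156°, 162°), giving zone 57; latitude is south of the equator, so 57S.
Zone 57 central meridian λ₀ = 6×57 − 183 = 159°; Δλ = +1.7351°.
Transverse Mercator on WGS84 with k₀ = 0.9996 gives E = 692637.582 m, N = 9558719.663 m.

Zone 57S: E 692640 m, N 9558720 m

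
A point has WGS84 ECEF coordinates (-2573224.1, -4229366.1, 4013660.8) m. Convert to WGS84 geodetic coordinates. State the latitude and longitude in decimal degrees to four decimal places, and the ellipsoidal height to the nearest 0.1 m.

λ = atan2(Y, X) = -121.31710004°; p = √(X²+Y²) = 4950658.5 m.
Bowring's method on WGS84 (a = 6378137 m, b = 6356752.314 m) gives φ = 39.22110017°, h = 3633.948 m.

lat 39.2211°, lon -121.3171°, h 3633.9 m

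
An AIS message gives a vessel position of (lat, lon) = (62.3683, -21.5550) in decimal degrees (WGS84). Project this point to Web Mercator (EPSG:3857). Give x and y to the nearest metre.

x -2399492 m, y 8947006 m

Web Mercator is spherical with R = a = 6378137 m.
x = R·λ = 6378137 × -0.376205720 = -2399491.624 m.
y = R·ln tan(π/4 + φ/2) = 6378137 × 1.402761594 = 8947005.624 m.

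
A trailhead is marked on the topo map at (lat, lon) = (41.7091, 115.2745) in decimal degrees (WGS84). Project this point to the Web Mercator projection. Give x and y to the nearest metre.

x 12832299 m, y 5117503 m

Web Mercator is spherical with R = a = 6378137 m.
x = R·λ = 6378137 × 2.011919569 = 12832298.641 m.
y = R·ln tan(π/4 + φ/2) = 6378137 × 0.802350772 = 5117503.149 m.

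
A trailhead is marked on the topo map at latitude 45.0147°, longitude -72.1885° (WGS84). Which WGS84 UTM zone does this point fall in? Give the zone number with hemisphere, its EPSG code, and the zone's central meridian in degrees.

UTM zone = ⌊(λ + 180)/6⌋ + 1; -72.1885° ∈ [-78°, -72°) → zone 18.
Hemisphere: N (φ ≥ 0).
Central meridian λ₀ = 6×18 − 183 = -75°.
EPSG code: 32618.

Zone 18N (EPSG:32618), central meridian -75°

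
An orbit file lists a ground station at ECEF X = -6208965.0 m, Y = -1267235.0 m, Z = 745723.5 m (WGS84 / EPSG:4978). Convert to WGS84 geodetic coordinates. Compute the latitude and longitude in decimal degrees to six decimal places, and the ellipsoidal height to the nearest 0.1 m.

lat 6.756400°, lon -168.464500°, h 2848.9 m

λ = atan2(Y, X) = -168.46449978°; p = √(X²+Y²) = 6336965.4 m.
Bowring's method on WGS84 (a = 6378137 m, b = 6356752.314 m) gives φ = 6.75639987°, h = 2848.866 m.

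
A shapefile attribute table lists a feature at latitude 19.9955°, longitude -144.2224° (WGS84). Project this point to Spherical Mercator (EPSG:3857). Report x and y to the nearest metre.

Web Mercator is spherical with R = a = 6378137 m.
x = R·λ = 6378137 × -2.517155735 = -16054764.129 m.
y = R·ln tan(π/4 + φ/2) = 6378137 × 0.356294926 = 2272497.848 m.

x -16054764 m, y 2272498 m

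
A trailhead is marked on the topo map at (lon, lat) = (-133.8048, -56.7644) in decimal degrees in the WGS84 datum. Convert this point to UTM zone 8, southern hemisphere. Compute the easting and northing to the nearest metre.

Zone 8 central meridian λ₀ = 6×8 − 183 = -135°; Δλ = +1.1952°.
Transverse Mercator on WGS84 with k₀ = 0.9996 gives E = 573061.944 m, N = 3708202.046 m.

E 573062 m, N 3708202 m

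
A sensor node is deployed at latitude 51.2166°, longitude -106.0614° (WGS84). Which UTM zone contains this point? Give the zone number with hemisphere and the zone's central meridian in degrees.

Zone 13N, central meridian -105°

UTM zone = ⌊(λ + 180)/6⌋ + 1; -106.0614° ∈ [-108°, -102°) → zone 13.
Hemisphere: N (φ ≥ 0).
Central meridian λ₀ = 6×13 − 183 = -105°.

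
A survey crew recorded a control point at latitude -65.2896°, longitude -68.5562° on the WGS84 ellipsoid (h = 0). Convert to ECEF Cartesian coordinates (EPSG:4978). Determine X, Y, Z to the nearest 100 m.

X 977500 m, Y -2488600 m, Z -5771300 m

WGS84: a = 6378137 m, e² = 0.006694380; N(φ) = a/√(1−e²sin²φ) = 6395828.448 m.
X = (N+h)·cosφ·cosλ = 977459.444 m; Y = (N+h)·cosφ·sinλ = -2488580.934 m; Z = (N(1−e²)+h)·sinφ = -5771281.701 m.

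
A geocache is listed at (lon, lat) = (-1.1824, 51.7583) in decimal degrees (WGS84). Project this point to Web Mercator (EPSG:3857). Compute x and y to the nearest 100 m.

Web Mercator is spherical with R = a = 6378137 m.
x = R·λ = 6378137 × -0.020636773 = -131624.166 m.
y = R·ln tan(π/4 + φ/2) = 6378137 × 1.059328206 = 6756540.426 m.

x -131600 m, y 6756500 m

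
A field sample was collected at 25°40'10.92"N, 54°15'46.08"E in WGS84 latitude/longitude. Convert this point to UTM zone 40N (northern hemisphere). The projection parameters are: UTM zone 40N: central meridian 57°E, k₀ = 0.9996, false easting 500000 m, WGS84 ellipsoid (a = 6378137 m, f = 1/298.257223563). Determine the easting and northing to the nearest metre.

E 225240 m, N 2841950 m

Zone 40 central meridian λ₀ = 6×40 − 183 = 57°; Δλ = -2.7372°.
Transverse Mercator on WGS84 with k₀ = 0.9996 gives E = 225240.168 m, N = 2841950.480 m.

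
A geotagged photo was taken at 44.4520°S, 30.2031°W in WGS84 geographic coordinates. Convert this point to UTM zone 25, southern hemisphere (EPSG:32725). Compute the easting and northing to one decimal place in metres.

E 722531.4 m, N 5074117.3 m

Zone 25 central meridian λ₀ = 6×25 − 183 = -33°; Δλ = +2.7969°.
Transverse Mercator on WGS84 with k₀ = 0.9996 gives E = 722531.417 m, N = 5074117.280 m.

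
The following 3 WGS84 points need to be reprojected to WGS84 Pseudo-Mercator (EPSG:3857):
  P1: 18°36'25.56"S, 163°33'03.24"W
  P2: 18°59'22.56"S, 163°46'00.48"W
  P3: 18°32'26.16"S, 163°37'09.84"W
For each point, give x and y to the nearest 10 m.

P1: x -18206400 m, y -2108730 m; P2: x -18230440 m, y -2153710 m; P3: x -18214030 m, y -2100920 m

Web Mercator: x = R·λ, y = R·ln tan(π/4+φ/2), R = 6378137 m.
P1 (-18.6071°, -163.5509°) → (-18206402.907, -2108732.471) m.
P2 (-18.9896°, -163.7668°) → (-18230436.785, -2153711.522) m.
P3 (-18.5406°, -163.6194°) → (-18214028.292, -2100922.957) m.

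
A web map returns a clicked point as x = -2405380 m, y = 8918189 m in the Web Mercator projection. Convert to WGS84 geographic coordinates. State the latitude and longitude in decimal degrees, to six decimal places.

lat 62.248002°, lon -21.607896°

R = 6378137 m. λ = x/R = -21.60789618°.
φ = 2·arctan(exp(y/R)) − 90° = 2·arctan(4.04808) − 90° = 62.24800185°.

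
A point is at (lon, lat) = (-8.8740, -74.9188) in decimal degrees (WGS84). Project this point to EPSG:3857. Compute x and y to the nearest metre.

x -987849 m, y -12897411 m

Web Mercator is spherical with R = a = 6378137 m.
x = R·λ = 6378137 × -0.154880518 = -987849.161 m.
y = R·ln tan(π/4 + φ/2) = 6378137 × -2.022128181 = -12897410.570 m.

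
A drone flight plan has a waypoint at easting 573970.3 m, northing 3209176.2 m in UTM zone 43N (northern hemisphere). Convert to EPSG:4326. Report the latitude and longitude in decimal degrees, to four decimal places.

lat 29.0086°, lon 75.7595°

Zone 43N: λ₀ = 75°, k₀ = 0.9996, false easting 500000 m.
Meridian distance M = (N − FN)/k₀ = 3210460.4 m.
Inverse transverse Mercator on WGS84 gives φ = 29.00860016°, λ = 75.75950020°.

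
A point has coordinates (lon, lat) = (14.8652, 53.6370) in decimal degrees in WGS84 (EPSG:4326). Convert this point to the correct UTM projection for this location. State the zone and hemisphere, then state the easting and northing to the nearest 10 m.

Zone 33N: E 491090 m, N 5943140 m

Longitude 14.8652° lies in the 6° band [12°, 18°), giving zone 33; latitude is north of the equator, so 33N.
Zone 33 central meridian λ₀ = 6×33 − 183 = 15°; Δλ = -0.1348°.
Transverse Mercator on WGS84 with k₀ = 0.9996 gives E = 491087.231 m, N = 5943143.779 m.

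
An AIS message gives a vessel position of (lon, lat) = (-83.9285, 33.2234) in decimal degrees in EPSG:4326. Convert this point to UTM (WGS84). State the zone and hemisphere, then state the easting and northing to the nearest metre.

Longitude -83.9285° lies in the 6° band [-84°, -78°), giving zone 17; latitude is north of the equator, so 17N.
Zone 17 central meridian λ₀ = 6×17 − 183 = -81°; Δλ = -2.9285°.
Transverse Mercator on WGS84 with k₀ = 0.9996 gives E = 227075.392 m, N = 3679877.109 m.

Zone 17N: E 227075 m, N 3679877 m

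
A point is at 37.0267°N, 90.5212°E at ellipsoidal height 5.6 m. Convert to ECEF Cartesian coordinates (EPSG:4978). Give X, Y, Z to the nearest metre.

WGS84: a = 6378137 m, e² = 0.006694380; N(φ) = a/√(1−e²sin²φ) = 6385892.838 m.
X = (N+h)·cosφ·cosλ = -46376.058 m; Y = (N+h)·cosφ·sinλ = 5098002.858 m; Z = (N(1−e²)+h)·sinφ = 3819762.562 m.

X -46376 m, Y 5098003 m, Z 3819763 m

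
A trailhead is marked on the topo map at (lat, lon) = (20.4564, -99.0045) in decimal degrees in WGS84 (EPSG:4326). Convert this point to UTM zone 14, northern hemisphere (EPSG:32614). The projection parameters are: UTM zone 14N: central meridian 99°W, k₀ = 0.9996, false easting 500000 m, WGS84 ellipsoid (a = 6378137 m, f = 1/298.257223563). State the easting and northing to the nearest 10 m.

Zone 14 central meridian λ₀ = 6×14 − 183 = -99°; Δλ = -0.0045°.
Transverse Mercator on WGS84 with k₀ = 0.9996 gives E = 499530.648 m, N = 2261987.849 m.

E 499530 m, N 2261990 m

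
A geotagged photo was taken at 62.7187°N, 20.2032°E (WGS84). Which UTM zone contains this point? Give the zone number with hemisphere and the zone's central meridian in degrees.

Zone 34N, central meridian 21°

UTM zone = ⌊(λ + 180)/6⌋ + 1; 20.2032° ∈ [18°, 24°) → zone 34.
Hemisphere: N (φ ≥ 0).
Central meridian λ₀ = 6×34 − 183 = 21°.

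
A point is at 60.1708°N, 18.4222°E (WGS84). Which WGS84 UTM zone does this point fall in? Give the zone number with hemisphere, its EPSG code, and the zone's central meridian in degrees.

Zone 34N (EPSG:32634), central meridian 21°

UTM zone = ⌊(λ + 180)/6⌋ + 1; 18.4222° ∈ [18°, 24°) → zone 34.
Hemisphere: N (φ ≥ 0).
Central meridian λ₀ = 6×34 − 183 = 21°.
EPSG code: 32634.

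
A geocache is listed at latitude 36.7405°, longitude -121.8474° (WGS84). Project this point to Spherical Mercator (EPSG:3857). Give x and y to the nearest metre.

Web Mercator is spherical with R = a = 6378137 m.
x = R·λ = 6378137 × -2.126638315 = -13563990.522 m.
y = R·ln tan(π/4 + φ/2) = 6378137 × 0.690326548 = 4402997.295 m.

x -13563991 m, y 4402997 m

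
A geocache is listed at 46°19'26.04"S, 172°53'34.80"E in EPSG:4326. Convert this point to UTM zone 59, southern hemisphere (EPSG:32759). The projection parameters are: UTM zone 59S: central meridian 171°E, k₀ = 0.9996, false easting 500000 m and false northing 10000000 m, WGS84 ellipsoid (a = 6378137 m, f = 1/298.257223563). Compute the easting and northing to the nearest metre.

E 645721 m, N 4868223 m

Zone 59 central meridian λ₀ = 6×59 − 183 = 171°; Δλ = +1.8930°.
Transverse Mercator on WGS84 with k₀ = 0.9996 gives E = 645720.536 m, N = 4868222.615 m.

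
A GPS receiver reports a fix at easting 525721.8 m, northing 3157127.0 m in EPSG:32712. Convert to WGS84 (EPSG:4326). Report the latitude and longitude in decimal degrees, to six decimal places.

lat -61.718100°, lon -110.513400°

Zone 12S: λ₀ = -111°, k₀ = 0.9996, false easting 500000 m, false northing 10000000 m.
Meridian distance M = (N − FN)/k₀ = -6845611.2 m.
Inverse transverse Mercator on WGS84 gives φ = -61.71809962°, λ = -110.51339984°.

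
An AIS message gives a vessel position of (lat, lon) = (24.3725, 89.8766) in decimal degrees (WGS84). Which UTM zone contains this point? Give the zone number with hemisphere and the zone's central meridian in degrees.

Zone 45N, central meridian 87°

UTM zone = ⌊(λ + 180)/6⌋ + 1; 89.8766° ∈ [84°, 90°) → zone 45.
Hemisphere: N (φ ≥ 0).
Central meridian λ₀ = 6×45 − 183 = 87°.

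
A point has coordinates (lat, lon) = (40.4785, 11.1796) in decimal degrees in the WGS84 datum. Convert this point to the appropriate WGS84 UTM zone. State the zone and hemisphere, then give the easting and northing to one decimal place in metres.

Longitude 11.1796° lies in the 6° band [6°, 12°), giving zone 32; latitude is north of the equator, so 32N.
Zone 32 central meridian λ₀ = 6×32 − 183 = 9°; Δλ = +2.1796°.
Transverse Mercator on WGS84 with k₀ = 0.9996 gives E = 684751.956 m, N = 4483150.055 m.

Zone 32N: E 684752.0 m, N 4483150.1 m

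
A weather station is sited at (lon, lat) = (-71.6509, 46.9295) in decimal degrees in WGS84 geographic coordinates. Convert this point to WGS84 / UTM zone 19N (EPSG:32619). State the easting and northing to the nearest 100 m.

E 298200 m, N 5200700 m

Zone 19 central meridian λ₀ = 6×19 − 183 = -69°; Δλ = -2.6509°.
Transverse Mercator on WGS84 with k₀ = 0.9996 gives E = 298203.622 m, N = 5200741.153 m.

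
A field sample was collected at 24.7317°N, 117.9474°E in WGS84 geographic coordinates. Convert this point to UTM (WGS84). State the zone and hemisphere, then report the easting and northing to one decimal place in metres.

Longitude 117.9474° lies in the 6° band [114°, 120°), giving zone 50; latitude is north of the equator, so 50N.
Zone 50 central meridian λ₀ = 6×50 − 183 = 117°; Δλ = +0.9474°.
Transverse Mercator on WGS84 with k₀ = 0.9996 gives E = 595811.276 m, N = 2735571.229 m.

Zone 50N: E 595811.3 m, N 2735571.2 m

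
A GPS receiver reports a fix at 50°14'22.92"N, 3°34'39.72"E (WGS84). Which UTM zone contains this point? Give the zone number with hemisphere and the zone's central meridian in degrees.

Zone 31N, central meridian 3°

UTM zone = ⌊(λ + 180)/6⌋ + 1; 3.5777° ∈ [0°, 6°) → zone 31.
Hemisphere: N (φ ≥ 0).
Central meridian λ₀ = 6×31 − 183 = 3°.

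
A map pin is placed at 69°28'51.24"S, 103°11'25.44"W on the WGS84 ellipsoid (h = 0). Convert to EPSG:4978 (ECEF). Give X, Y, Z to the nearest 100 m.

WGS84: a = 6378137 m, e² = 0.006694380; N(φ) = a/√(1−e²sin²φ) = 6396945.706 m.
X = (N+h)·cosφ·cosλ = -511655.085 m; Y = (N+h)·cosφ·sinλ = -2183097.831 m; Z = (N(1−e²)+h)·sinφ = -5950987.338 m.

X -511700 m, Y -2183100 m, Z -5951000 m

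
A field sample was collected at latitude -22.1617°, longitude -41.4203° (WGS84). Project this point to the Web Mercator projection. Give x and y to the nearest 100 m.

Web Mercator is spherical with R = a = 6378137 m.
x = R·λ = 6378137 × -0.722920612 = -4610886.705 m.
y = R·ln tan(π/4 + φ/2) = 6378137 × -0.396816555 = -2530950.353 m.

x -4610900 m, y -2531000 m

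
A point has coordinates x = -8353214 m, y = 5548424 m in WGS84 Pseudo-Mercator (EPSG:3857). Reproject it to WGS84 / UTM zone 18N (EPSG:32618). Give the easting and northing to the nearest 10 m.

E 496970 m, N 4931160 m

Web Mercator inverse (R = 6378137 m) → φ = 44.53379988°, λ = -75.03819808°.
UTM 18N forward: E = 496965.094 m, N = 4931164.309 m.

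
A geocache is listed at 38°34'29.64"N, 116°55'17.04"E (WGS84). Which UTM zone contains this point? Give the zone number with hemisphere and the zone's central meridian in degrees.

UTM zone = ⌊(λ + 180)/6⌋ + 1; 116.9214° ∈ [114°, 120°) → zone 50.
Hemisphere: N (φ ≥ 0).
Central meridian λ₀ = 6×50 − 183 = 117°.

Zone 50N, central meridian 117°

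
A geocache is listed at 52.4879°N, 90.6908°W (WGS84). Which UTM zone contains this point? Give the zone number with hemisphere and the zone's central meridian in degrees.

Zone 15N, central meridian -93°

UTM zone = ⌊(λ + 180)/6⌋ + 1; -90.6908° ∈ [-96°, -90°) → zone 15.
Hemisphere: N (φ ≥ 0).
Central meridian λ₀ = 6×15 − 183 = -93°.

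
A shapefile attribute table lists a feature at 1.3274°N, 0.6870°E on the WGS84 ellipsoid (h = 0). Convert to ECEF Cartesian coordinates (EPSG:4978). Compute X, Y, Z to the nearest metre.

X 6375978 m, Y 76454 m, Z 146763 m

WGS84: a = 6378137 m, e² = 0.006694380; N(φ) = a/√(1−e²sin²φ) = 6378148.457 m.
X = (N+h)·cosφ·cosλ = 6375978.487 m; Y = (N+h)·cosφ·sinλ = 76454.273 m; Z = (N(1−e²)+h)·sinφ = 146763.428 m.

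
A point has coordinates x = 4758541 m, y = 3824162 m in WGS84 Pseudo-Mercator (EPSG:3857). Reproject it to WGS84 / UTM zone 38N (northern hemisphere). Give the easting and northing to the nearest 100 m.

E 288200 m, N 3593900 m

Web Mercator inverse (R = 6378137 m) → φ = 32.46239971°, λ = 42.74670110°.
UTM 38N forward: E = 288215.629 m, N = 3593927.057 m.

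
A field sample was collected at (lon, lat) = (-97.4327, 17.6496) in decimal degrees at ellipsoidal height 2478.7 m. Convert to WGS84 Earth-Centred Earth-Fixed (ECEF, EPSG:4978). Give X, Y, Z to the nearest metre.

WGS84: a = 6378137 m, e² = 0.006694380; N(φ) = a/√(1−e²sin²φ) = 6380100.444 m.
X = (N+h)·cosφ·cosλ = -786795.274 m; Y = (N+h)·cosφ·sinλ = -6031036.683 m; Z = (N(1−e²)+h)·sinφ = 1922215.988 m.

X -786795 m, Y -6031037 m, Z 1922216 m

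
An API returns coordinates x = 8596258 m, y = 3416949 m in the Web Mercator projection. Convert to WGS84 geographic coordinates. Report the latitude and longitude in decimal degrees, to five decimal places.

R = 6378137 m. λ = x/R = 77.22149948°.
φ = 2·arctan(exp(y/R)) − 90° = 2·arctan(1.70869) − 90° = 29.32400030°.

lat 29.32400°, lon 77.22150°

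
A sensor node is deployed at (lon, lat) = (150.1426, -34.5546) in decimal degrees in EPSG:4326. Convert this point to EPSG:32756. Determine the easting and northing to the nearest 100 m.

E 237800 m, N 6172600 m

Zone 56 central meridian λ₀ = 6×56 − 183 = 153°; Δλ = -2.8574°.
Transverse Mercator on WGS84 with k₀ = 0.9996 gives E = 237813.482 m, N = 6172638.302 m.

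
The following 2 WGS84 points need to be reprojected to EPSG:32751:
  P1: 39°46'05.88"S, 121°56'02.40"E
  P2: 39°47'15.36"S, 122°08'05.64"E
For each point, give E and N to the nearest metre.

UTM zone 51S: λ₀ = 123°, k₀ = 0.9996.
P1 (-39.7683°, 121.9340°) → (408698.792, 5597415.356) m.
P2 (-39.7876°, 122.1349°) → (425926.521, 5595458.792) m.

P1: E 408699 m, N 5597415 m; P2: E 425927 m, N 5595459 m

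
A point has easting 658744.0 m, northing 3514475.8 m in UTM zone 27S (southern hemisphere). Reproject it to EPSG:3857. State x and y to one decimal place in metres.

x -2034619.7 m, y -8069131.9 m

Unproject from UTM 27S (λ₀ = -21°) → φ = -58.48139996°, λ = -18.27729936°.
Web Mercator (R = 6378137 m): x = -2034619.658 m, y = -8069131.880 m.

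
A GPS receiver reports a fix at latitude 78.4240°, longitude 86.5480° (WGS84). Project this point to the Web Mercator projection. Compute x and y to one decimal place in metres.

x 9634479.3 m, y 14599749.3 m

Web Mercator is spherical with R = a = 6378137 m.
x = R·λ = 6378137 × 1.510547561 = 9634479.289 m.
y = R·ln tan(π/4 + φ/2) = 6378137 × 2.289030376 = 14599749.335 m.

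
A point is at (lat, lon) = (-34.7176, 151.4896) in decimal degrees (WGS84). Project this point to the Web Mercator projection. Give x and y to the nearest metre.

Web Mercator is spherical with R = a = 6378137 m.
x = R·λ = 6378137 × 2.643992303 = 16863745.132 m.
y = R·ln tan(π/4 + φ/2) = 6378137 × -0.646829949 = -4125570.029 m.

x 16863745 m, y -4125570 m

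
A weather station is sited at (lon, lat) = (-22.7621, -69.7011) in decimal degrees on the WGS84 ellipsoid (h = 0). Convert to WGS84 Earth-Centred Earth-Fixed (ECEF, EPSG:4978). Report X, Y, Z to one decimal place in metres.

WGS84: a = 6378137 m, e² = 0.006694380; N(φ) = a/√(1−e²sin²φ) = 6396999.813 m.
X = (N+h)·cosφ·cosλ = 2046396.726 m; Y = (N+h)·cosφ·sinλ = -858633.571 m; Z = (N(1−e²)+h)·sinφ = -5959553.555 m.

X 2046396.7 m, Y -858633.6 m, Z -5959553.6 m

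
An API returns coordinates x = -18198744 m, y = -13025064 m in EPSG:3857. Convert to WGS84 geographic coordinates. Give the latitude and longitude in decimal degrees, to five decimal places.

R = 6378137 m. λ = x/R = -163.48209887°.
φ = 2·arctan(exp(y/R)) − 90° = 2·arctan(0.12975) − 90° = -75.21429934°.

lat -75.21430°, lon -163.48210°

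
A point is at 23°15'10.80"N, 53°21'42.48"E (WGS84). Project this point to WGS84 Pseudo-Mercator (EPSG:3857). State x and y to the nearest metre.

x 5940208 m, y 2662644 m

Web Mercator is spherical with R = a = 6378137 m.
x = R·λ = 6378137 × 0.931339105 = 5940208.404 m.
y = R·ln tan(π/4 + φ/2) = 6378137 × 0.417464146 = 2662643.517 m.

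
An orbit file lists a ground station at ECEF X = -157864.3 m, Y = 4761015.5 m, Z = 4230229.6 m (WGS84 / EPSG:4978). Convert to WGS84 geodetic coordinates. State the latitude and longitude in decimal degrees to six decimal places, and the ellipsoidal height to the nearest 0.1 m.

lat 41.797000°, lon 91.899100°, h 2113.3 m

λ = atan2(Y, X) = 91.89910021°; p = √(X²+Y²) = 4763632.0 m.
Bowring's method on WGS84 (a = 6378137 m, b = 6356752.314 m) gives φ = 41.79699973°, h = 2113.328 m.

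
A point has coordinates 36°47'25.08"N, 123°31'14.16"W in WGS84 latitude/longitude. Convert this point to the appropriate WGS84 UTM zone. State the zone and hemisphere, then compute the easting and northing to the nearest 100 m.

Longitude -123.5206° lies in the 6° band [-126°, -120°), giving zone 10; latitude is north of the equator, so 10N.
Zone 10 central meridian λ₀ = 6×10 − 183 = -123°; Δλ = -0.5206°.
Transverse Mercator on WGS84 with k₀ = 0.9996 gives E = 453551.983 m, N = 4071736.457 m.

Zone 10N: E 453600 m, N 4071700 m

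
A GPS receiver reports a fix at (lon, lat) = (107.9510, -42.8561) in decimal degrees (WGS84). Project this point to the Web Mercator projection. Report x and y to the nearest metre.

Web Mercator is spherical with R = a = 6378137 m.
x = R·λ = 6378137 × 1.884100381 = 12017050.351 m.
y = R·ln tan(π/4 + φ/2) = 6378137 × -0.829410592 = -5290094.386 m.

x 12017050 m, y -5290094 m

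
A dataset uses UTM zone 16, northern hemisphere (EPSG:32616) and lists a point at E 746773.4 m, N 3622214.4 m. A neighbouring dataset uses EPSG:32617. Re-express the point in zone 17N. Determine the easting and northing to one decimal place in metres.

UTM 16N → geographic: φ = 32.71009987°, λ = -84.36729994°.
UTM 17N (λ₀ = -81°) forward: E = 184340.053 m, N = 3624165.363 m.

E 184340.1 m, N 3624165.4 m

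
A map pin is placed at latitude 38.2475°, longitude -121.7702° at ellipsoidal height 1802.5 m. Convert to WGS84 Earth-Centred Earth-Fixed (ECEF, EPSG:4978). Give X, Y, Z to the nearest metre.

WGS84: a = 6378137 m, e² = 0.006694380; N(φ) = a/√(1−e²sin²φ) = 6386334.395 m.
X = (N+h)·cosφ·cosλ = -2641458.424 m; Y = (N+h)·cosφ·sinλ = -4265188.000 m; Z = (N(1−e²)+h)·sinφ = 3928171.621 m.

X -2641458 m, Y -4265188 m, Z 3928172 m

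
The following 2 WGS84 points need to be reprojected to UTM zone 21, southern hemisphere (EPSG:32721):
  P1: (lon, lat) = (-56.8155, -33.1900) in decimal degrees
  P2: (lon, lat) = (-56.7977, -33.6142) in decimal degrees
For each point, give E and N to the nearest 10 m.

UTM zone 21S: λ₀ = -57°, k₀ = 0.9996.
P1 (-33.1900°, -56.8155°) → (517198.197, 6327634.158) m.
P2 (-33.6142°, -56.7977°) → (518766.015, 6280601.080) m.

P1: E 517200 m, N 6327630 m; P2: E 518770 m, N 6280600 m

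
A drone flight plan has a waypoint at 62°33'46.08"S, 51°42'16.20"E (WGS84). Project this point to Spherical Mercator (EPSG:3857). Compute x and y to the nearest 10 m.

Web Mercator is spherical with R = a = 6378137 m.
x = R·λ = 6378137 × 0.902413763 = 5755718.612 m.
y = R·ln tan(π/4 + φ/2) = 6378137 × -1.410104904 = -8993842.262 m.

x 5755720 m, y -8993840 m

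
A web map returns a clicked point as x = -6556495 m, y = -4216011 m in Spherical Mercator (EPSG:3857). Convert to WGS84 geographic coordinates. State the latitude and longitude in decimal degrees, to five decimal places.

R = 6378137 m. λ = x/R = -58.89799669°.
φ = 2·arctan(exp(y/R)) − 90° = 2·arctan(0.51633) − 90° = -35.38270049°.

lat -35.38270°, lon -58.89800°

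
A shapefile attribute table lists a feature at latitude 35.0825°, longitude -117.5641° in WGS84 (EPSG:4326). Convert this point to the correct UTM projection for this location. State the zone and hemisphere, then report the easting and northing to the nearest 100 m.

Longitude -117.5641° lies in the 6° band [-120°, -114°), giving zone 11; latitude is north of the equator, so 11N.
Zone 11 central meridian λ₀ = 6×11 − 183 = -117°; Δλ = -0.5641°.
Transverse Mercator on WGS84 with k₀ = 0.9996 gives E = 448576.376 m, N = 3882337.561 m.

Zone 11N: E 448600 m, N 3882300 m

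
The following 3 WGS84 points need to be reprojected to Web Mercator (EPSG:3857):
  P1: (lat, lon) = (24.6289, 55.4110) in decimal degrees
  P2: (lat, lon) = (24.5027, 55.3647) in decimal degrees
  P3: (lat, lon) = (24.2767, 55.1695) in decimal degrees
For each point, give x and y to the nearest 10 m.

Web Mercator: x = R·λ, y = R·ln tan(π/4+φ/2), R = 6378137 m.
P1 (24.6289°, 55.4110°) → (6168324.304, 2830231.728) m.
P2 (24.5027°, 55.3647°) → (6163170.212, 2814785.039) m.
P3 (24.2767°, 55.1695°) → (6141440.647, 2787161.641) m.

P1: x 6168320 m, y 2830230 m; P2: x 6163170 m, y 2814790 m; P3: x 6141440 m, y 2787160 m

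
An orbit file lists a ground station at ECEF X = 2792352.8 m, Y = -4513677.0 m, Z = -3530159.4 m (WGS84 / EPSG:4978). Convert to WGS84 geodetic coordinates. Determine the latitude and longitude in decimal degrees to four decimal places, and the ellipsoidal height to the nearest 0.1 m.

lat -33.8061°, lon -58.2573°, h 2810.4 m

λ = atan2(Y, X) = -58.25730035°; p = √(X²+Y²) = 5307590.2 m.
Bowring's method on WGS84 (a = 6378137 m, b = 6356752.314 m) gives φ = -33.80610007°, h = 2810.435 m.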